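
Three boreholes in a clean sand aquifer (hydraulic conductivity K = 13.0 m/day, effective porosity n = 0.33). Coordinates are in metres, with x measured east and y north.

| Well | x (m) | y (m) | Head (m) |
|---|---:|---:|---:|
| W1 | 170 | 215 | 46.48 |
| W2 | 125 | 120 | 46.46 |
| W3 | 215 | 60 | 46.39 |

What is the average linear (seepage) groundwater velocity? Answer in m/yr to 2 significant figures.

With h = a·x + b·y + c and W1 as origin, the differences give:
  (-45)·a + (-95)·b = -0.02
  45·a + (-155)·b = -0.09
Eliminate b (×(-155) and ×(-95), subtract): 11250·a = -5.450 → a = ∂h/∂x = -0.0004844
Back-substitute: b = ∂h/∂y = +0.0004400.
|∇h| = √(-0.0004844² + 0.0004400²) = 0.0006544
Seepage velocity v = K·i/n = 13.0 × 0.0006544 / 0.33 = 0.02578 m/day = 9.416 m/yr.

9.4 m/yr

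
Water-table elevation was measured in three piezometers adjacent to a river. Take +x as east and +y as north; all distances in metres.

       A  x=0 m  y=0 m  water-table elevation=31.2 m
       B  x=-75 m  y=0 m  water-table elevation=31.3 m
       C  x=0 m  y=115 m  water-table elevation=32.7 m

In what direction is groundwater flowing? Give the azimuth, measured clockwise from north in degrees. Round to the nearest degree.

∂h/∂x = (31.3 − 31.2) / (-75 − 0) = -0.001333
∂h/∂y = (32.7 − 31.2) / (115 − 0) = +0.01304
Flow direction (−∇h) has components (+0.001333 E, -0.01304 N).
Azimuth = atan2(E, N) = atan2(+0.001333, -0.01304) = 174.2° ≈ 174°.

174°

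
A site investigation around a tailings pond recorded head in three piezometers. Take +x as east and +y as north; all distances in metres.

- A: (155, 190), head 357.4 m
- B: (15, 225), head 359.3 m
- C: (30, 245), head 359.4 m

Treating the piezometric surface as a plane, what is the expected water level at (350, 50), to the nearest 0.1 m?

With h = a·x + b·y + c and A as origin, the differences give:
  (-140)·a + 35·b = +1.9
  (-125)·a + 55·b = +2.0
Eliminate b (×55 and ×35, subtract): -3325·a = 34.50 → a = ∂h/∂x = -0.01038
Back-substitute: b = ∂h/∂y = +0.01278.
h(350, 50) = 357.4 + (-0.01038)·(195) + (+0.01278)·(-140) = 357.4 -2.023 -1.789 = 353.587 m.

353.6 m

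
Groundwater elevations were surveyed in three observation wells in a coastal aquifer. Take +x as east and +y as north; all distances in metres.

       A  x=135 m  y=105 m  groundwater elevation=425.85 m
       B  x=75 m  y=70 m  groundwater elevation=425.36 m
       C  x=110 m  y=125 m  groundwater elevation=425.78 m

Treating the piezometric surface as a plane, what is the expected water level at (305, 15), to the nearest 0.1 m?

With h = a·x + b·y + c and A as origin, the differences give:
  (-60)·a + (-35)·b = -0.49
  (-25)·a + 20·b = -0.07
Eliminate b (×20 and ×(-35), subtract): -2075·a = -12.250 → a = ∂h/∂x = +0.005904
Back-substitute: b = ∂h/∂y = +0.003880.
h(305, 15) = 425.85 + (+0.005904)·(170) + (+0.003880)·(-90) = 425.85 +1.004 -0.349 = 426.504 m.

426.5 m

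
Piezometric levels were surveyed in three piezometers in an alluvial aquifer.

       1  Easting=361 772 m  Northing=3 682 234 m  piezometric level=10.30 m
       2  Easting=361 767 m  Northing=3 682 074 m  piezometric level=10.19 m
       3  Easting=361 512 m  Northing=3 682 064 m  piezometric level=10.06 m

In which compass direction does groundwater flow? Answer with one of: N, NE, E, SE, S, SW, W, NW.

SW

Differences from 1: to 2 (Δx, Δy, Δh) = (-5, -160, -0.11); to 3 = (-260, -170, -0.24).
Solve a·Δx + b·Δy = Δh: det = (-5)·(-170) − (-260)·(-160) = -40750.
∂h/∂x = [(-0.11)·(-170) − (-0.24)·(-160)] / -40750 = +0.0004834
∂h/∂y = [(-5)·(-0.24) − (-260)·(-0.11)] / -40750 = +0.0006724
Flow = −∇h = (-0.0004834 east, -0.0006724 north), which points southwest.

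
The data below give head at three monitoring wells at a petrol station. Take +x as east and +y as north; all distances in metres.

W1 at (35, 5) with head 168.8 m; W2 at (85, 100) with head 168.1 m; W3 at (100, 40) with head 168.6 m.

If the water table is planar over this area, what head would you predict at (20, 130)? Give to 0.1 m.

Differences from W1: to W2 (Δx, Δy, Δh) = (50, 95, -0.7); to W3 = (65, 35, -0.2).
Determinant of the coordinate differences = 50·35 − 65·95 = -4425.
∂h/∂x = [(-0.7)·35 − (-0.2)·95] / -4425 = +0.001243
∂h/∂y = [50·(-0.2) − 65·(-0.7)] / -4425 = -0.008023
h(20, 130) = 168.8 + (+0.001243)·(-15) + (-0.008023)·(125) = 168.8 -0.019 -1.003 = 167.779 m.

167.8 m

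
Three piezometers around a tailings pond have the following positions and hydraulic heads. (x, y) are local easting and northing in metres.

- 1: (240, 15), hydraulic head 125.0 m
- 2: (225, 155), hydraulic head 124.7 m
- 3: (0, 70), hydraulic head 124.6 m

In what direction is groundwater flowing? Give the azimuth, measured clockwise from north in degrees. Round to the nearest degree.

329°

Taking 1 as reference: 2−1 = (-15, 140, -0.3); 3−1 = (-240, 55, -0.4).
Determinant of the coordinate differences = (-15)·55 − (-240)·140 = 32775.
∂h/∂x = [(-0.3)·55 − (-0.4)·140] / 32775 = +0.001205
∂h/∂y = [(-15)·(-0.4) − (-240)·(-0.3)] / 32775 = -0.002014
Flow direction (−∇h) has components (-0.001205 E, +0.002014 N).
Azimuth = atan2(E, N) = atan2(-0.001205, +0.002014) = 329.1° ≈ 329°.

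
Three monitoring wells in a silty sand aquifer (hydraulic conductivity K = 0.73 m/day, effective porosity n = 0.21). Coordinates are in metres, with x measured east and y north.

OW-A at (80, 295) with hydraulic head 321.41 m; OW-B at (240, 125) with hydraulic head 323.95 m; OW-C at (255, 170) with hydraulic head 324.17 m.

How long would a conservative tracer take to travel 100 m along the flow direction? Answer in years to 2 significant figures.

5.1 years

With h = a·x + b·y + c and OW-A as origin, the differences give:
  160·a + (-170)·b = +2.54
  175·a + (-125)·b = +2.76
Eliminate b (×(-125) and ×(-170), subtract): 9750·a = 151.700 → a = ∂h/∂x = +0.01556
Back-substitute: b = ∂h/∂y = -0.0002974.
|∇h| = √(0.01556² + -0.0002974²) = 0.01556
Seepage velocity v = K·i/n = 0.73 × 0.01556 / 0.21 = 0.05409 m/day.
t = 100 / 0.05409 = 1849 days = 5.06 years.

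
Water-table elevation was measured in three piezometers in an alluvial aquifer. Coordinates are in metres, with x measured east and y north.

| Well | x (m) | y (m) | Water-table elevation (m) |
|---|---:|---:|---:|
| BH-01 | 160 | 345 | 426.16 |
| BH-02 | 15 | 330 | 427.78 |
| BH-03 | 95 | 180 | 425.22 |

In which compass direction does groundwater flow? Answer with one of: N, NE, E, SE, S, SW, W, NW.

Taking BH-01 as reference: BH-02−BH-01 = (-145, -15, +1.62); BH-03−BH-01 = (-65, -165, -0.94).
Determinant of the coordinate differences = (-145)·(-165) − (-65)·(-15) = 22950.
∂h/∂x = [(+1.62)·(-165) − (-0.94)·(-15)] / 22950 = -0.01226
∂h/∂y = [(-145)·(-0.94) − (-65)·(+1.62)] / 22950 = +0.01053
Flow = −∇h = (+0.01226 east, -0.01053 north), which points southeast.

SE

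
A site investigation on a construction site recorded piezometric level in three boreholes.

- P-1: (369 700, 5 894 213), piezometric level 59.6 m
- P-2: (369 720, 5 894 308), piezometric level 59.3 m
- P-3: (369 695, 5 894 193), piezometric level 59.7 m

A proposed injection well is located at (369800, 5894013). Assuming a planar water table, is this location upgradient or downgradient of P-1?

downgradient

Differences from P-1: to P-2 (Δx, Δy, Δh) = (20, 95, -0.3); to P-3 = (-5, -20, +0.1).
Solve a·Δx + b·Δy = Δh: det = 20·(-20) − (-5)·95 = 75.
∂h/∂x = [(-0.3)·(-20) − (+0.1)·95] / 75 = -0.04667
∂h/∂y = [20·(+0.1) − (-5)·(-0.3)] / 75 = +0.006667
Head at (369800, 5894013) = 59.6 + (-0.04667)·(100) + (+0.006667)·(-200) = 53.60 m.
That is lower than the 59.6 m at P-1, so the point is downgradient.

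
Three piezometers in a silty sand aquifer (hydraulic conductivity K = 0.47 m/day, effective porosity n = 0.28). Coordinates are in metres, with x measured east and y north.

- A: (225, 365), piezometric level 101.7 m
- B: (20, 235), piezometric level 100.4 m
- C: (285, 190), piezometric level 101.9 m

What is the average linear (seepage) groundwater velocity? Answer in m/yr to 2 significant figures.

3.6 m/yr

With h = a·x + b·y + c and A as origin, the differences give:
  (-205)·a + (-130)·b = -1.3
  60·a + (-175)·b = +0.2
Eliminate b (×(-175) and ×(-130), subtract): 43675·a = 253.50 → a = ∂h/∂x = +0.005804
Back-substitute: b = ∂h/∂y = +0.0008472.
|∇h| = √(0.005804² + 0.0008472²) = 0.005866
Seepage velocity v = K·i/n = 0.47 × 0.005866 / 0.28 = 0.009846 m/day = 3.596 m/yr.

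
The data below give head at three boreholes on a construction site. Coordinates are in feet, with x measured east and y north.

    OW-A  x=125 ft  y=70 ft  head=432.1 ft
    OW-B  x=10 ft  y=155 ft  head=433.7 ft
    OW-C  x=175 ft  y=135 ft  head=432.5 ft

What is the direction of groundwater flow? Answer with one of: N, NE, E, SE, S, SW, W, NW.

Differences from OW-A: to OW-B (Δx, Δy, Δh) = (-115, 85, +1.6); to OW-C = (50, 65, +0.4).
Determinant of the coordinate differences = (-115)·65 − 50·85 = -11725.
∂h/∂x = [(+1.6)·65 − (+0.4)·85] / -11725 = -0.005970
∂h/∂y = [(-115)·(+0.4) − 50·(+1.6)] / -11725 = +0.01075
Flow = −∇h = (+0.005970 east, -0.01075 north), which points southeast.

SE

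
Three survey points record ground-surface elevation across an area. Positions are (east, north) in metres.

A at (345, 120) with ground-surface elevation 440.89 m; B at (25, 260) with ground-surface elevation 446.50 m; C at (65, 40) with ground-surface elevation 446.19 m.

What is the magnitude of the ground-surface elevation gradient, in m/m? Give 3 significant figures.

Differences from A: to B (Δx, Δy, Δh) = (-320, 140, +5.61); to C = (-280, -80, +5.30).
Determinant of the coordinate differences = (-320)·(-80) − (-280)·140 = 64800.
∂z/∂x = [(+5.61)·(-80) − (+5.30)·140] / 64800 = -0.01838
∂z/∂y = [(-320)·(+5.30) − (-280)·(+5.61)] / 64800 = -0.001932
|∇f| = √(-0.01838² + -0.001932²) = 0.01848 m/m

0.0185 m/m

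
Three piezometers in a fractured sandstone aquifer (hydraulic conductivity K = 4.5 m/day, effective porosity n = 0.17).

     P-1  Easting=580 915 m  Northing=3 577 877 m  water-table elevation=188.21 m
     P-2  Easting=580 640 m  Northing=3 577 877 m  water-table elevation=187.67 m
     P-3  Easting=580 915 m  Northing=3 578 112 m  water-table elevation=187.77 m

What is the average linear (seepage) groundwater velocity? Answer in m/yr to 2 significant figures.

26 m/yr

∂h/∂x = (187.67 − 188.21) / (580640 − 580915) = +0.001964
∂h/∂y = (187.77 − 188.21) / (3578112 − 3577877) = -0.001872
|∇h| = √(0.001964² + -0.001872²) = 0.002713
Seepage velocity v = K·i/n = 4.5 × 0.002713 / 0.17 = 0.07181 m/day = 26.23 m/yr.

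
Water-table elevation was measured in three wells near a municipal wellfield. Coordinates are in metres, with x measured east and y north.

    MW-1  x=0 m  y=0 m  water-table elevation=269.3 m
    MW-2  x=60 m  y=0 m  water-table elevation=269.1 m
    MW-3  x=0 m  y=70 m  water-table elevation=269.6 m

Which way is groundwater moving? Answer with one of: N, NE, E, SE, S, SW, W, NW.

SE

∂h/∂x = (269.1 − 269.3) / (60 − 0) = -0.003333
∂h/∂y = (269.6 − 269.3) / (70 − 0) = +0.004286
Flow = −∇h = (+0.003333 east, -0.004286 north), which points southeast.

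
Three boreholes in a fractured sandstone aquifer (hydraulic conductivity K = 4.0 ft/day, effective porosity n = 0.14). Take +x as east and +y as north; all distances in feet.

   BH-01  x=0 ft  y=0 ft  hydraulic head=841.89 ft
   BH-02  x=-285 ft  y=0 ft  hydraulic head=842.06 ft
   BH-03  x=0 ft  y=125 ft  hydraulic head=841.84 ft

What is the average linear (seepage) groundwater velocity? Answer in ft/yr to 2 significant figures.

7.5 ft/yr

∂h/∂x = (842.06 − 841.89) / (-285 − 0) = -0.0005965
∂h/∂y = (841.84 − 841.89) / (125 − 0) = -0.0004000
|∇h| = √(-0.0005965² + -0.0004000²) = 0.0007182
Seepage velocity v = K·i/n = 4.0 × 0.0007182 / 0.14 = 0.02052 ft/day = 7.495 ft/yr.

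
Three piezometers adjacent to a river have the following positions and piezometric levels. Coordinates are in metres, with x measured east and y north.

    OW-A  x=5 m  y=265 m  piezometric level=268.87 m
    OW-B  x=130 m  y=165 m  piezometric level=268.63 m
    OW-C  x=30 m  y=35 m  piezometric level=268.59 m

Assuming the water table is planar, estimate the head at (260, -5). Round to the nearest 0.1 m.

268.3 m

Differences from OW-A: to OW-B (Δx, Δy, Δh) = (125, -100, -0.24); to OW-C = (25, -230, -0.28).
Solve a·Δx + b·Δy = Δh: det = 125·(-230) − 25·(-100) = -26250.
∂h/∂x = [(-0.24)·(-230) − (-0.28)·(-100)] / -26250 = -0.001036
∂h/∂y = [125·(-0.28) − 25·(-0.24)] / -26250 = +0.001105
h(260, -5) = 268.87 + (-0.001036)·(255) + (+0.001105)·(-270) = 268.87 -0.264 -0.298 = 268.307 m.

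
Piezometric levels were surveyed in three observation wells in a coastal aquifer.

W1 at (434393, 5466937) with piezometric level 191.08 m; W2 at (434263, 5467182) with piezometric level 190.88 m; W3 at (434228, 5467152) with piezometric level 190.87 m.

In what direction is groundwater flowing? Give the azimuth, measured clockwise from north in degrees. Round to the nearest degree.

304°

With h = a·x + b·y + c and W1 as origin, the differences give:
  (-130)·a + 245·b = -0.20
  (-165)·a + 215·b = -0.21
Eliminate b (×215 and ×245, subtract): 12475·a = 8.450 → a = ∂h/∂x = +0.0006774
Back-substitute: b = ∂h/∂y = -0.0004569.
Flow direction (−∇h) has components (-0.0006774 E, +0.0004569 N).
Azimuth = atan2(E, N) = atan2(-0.0006774, +0.0004569) = 304.0° ≈ 304°.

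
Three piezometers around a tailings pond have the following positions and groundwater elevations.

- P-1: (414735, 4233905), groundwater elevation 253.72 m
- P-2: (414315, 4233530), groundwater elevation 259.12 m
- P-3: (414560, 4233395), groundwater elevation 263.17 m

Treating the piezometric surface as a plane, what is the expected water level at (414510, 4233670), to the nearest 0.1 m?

257.3 m

Taking P-1 as reference: P-2−P-1 = (-420, -375, +5.40); P-3−P-1 = (-175, -510, +9.45).
Solve a·Δx + b·Δy = Δh: det = (-420)·(-510) − (-175)·(-375) = 148575.
∂h/∂x = [(+5.40)·(-510) − (+9.45)·(-375)] / 148575 = +0.005315
∂h/∂y = [(-420)·(+9.45) − (-175)·(+5.40)] / 148575 = -0.02035
h(414510, 4233670) = 253.72 + (+0.005315)·(-225) + (-0.02035)·(-235) = 253.72 -1.196 +4.783 = 257.307 m.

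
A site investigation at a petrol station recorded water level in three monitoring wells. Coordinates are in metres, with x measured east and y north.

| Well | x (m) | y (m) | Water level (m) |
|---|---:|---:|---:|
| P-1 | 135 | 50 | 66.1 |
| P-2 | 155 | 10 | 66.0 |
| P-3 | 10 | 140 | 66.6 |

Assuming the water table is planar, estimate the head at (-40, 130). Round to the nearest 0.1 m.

66.8 m

Taking P-1 as reference: P-2−P-1 = (20, -40, -0.1); P-3−P-1 = (-125, 90, +0.5).
Solve a·Δx + b·Δy = Δh: det = 20·90 − (-125)·(-40) = -3200.
∂h/∂x = [(-0.1)·90 − (+0.5)·(-40)] / -3200 = -0.003438
∂h/∂y = [20·(+0.5) − (-125)·(-0.1)] / -3200 = +0.0007812
h(-40, 130) = 66.1 + (-0.003438)·(-175) + (+0.0007812)·(80) = 66.1 +0.602 +0.062 = 66.764 m.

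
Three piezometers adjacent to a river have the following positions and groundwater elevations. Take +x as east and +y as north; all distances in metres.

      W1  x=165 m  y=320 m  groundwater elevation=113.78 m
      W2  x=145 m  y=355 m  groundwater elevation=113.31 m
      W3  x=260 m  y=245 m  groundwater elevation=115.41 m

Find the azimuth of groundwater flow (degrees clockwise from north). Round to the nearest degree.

299°

Three-point gradient (reference W1): Δ to W2 = (-20, 35, -0.47), Δ to W3 = (95, -75, +1.63).
∂h/∂x = +0.01195, ∂h/∂y = -0.006603 (det = -1825).
Flow direction (−∇h) has components (-0.01195 E, +0.006603 N).
Azimuth = atan2(E, N) = atan2(-0.01195, +0.006603) = 298.9° ≈ 299°.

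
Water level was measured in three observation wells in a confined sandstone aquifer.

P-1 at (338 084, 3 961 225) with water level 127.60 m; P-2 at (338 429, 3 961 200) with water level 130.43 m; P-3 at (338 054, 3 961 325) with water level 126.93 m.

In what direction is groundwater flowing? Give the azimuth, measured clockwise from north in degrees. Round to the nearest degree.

299°

Differences from P-1: to P-2 (Δx, Δy, Δh) = (345, -25, +2.83); to P-3 = (-30, 100, -0.67).
Determinant of the coordinate differences = 345·100 − (-30)·(-25) = 33750.
∂h/∂x = [(+2.83)·100 − (-0.67)·(-25)] / 33750 = +0.007889
∂h/∂y = [345·(-0.67) − (-30)·(+2.83)] / 33750 = -0.004333
Flow direction (−∇h) has components (-0.007889 E, +0.004333 N).
Azimuth = atan2(E, N) = atan2(-0.007889, +0.004333) = 298.8° ≈ 299°.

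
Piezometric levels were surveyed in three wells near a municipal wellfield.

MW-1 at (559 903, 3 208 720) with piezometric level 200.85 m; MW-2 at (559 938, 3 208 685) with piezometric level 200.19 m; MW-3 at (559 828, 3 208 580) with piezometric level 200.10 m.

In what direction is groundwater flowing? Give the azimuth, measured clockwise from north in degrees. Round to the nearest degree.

139°

Taking MW-1 as reference: MW-2−MW-1 = (35, -35, -0.66); MW-3−MW-1 = (-75, -140, -0.75).
Solve a·Δx + b·Δy = Δh: det = 35·(-140) − (-75)·(-35) = -7525.
∂h/∂x = [(-0.66)·(-140) − (-0.75)·(-35)] / -7525 = -0.008791
∂h/∂y = [35·(-0.75) − (-75)·(-0.66)] / -7525 = +0.01007
Flow direction (−∇h) has components (+0.008791 E, -0.01007 N).
Azimuth = atan2(E, N) = atan2(+0.008791, -0.01007) = 138.9° ≈ 139°.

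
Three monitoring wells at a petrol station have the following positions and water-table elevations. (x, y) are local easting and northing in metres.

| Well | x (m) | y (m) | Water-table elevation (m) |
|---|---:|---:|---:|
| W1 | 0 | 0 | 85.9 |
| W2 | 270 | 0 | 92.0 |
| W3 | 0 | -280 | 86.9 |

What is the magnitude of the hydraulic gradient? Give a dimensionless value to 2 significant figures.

∂h/∂x = (92.0 − 85.9) / (270 − 0) = +0.02259
∂h/∂y = (86.9 − 85.9) / (-280 − 0) = -0.003571
|∇h| = √(0.02259² + -0.003571²) = 0.02287

0.023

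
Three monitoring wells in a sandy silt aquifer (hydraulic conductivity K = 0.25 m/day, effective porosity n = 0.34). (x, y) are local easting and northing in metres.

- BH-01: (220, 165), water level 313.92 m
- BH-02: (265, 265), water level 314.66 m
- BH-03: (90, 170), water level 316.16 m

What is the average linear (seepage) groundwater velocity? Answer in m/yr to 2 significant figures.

With h = a·x + b·y + c and BH-01 as origin, the differences give:
  45·a + 100·b = +0.74
  (-130)·a + 5·b = +2.24
Eliminate b (×5 and ×100, subtract): 13225·a = -220.300 → a = ∂h/∂x = -0.01666
Back-substitute: b = ∂h/∂y = +0.01490.
|∇h| = √(-0.01666² + 0.01490²) = 0.02235
Seepage velocity v = K·i/n = 0.25 × 0.02235 / 0.34 = 0.01643 m/day = 6.001 m/yr.

6.0 m/yr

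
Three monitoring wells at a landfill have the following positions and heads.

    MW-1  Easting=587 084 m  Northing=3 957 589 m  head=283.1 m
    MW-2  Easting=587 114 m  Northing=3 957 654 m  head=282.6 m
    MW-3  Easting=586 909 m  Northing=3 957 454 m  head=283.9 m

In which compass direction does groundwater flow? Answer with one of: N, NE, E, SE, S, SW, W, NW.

Differences from MW-1: to MW-2 (Δx, Δy, Δh) = (30, 65, -0.5); to MW-3 = (-175, -135, +0.8).
Determinant of the coordinate differences = 30·(-135) − (-175)·65 = 7325.
∂h/∂x = [(-0.5)·(-135) − (+0.8)·65] / 7325 = +0.002116
∂h/∂y = [30·(+0.8) − (-175)·(-0.5)] / 7325 = -0.008669
Flow = −∇h = (-0.002116 east, +0.008669 north), which points north.

N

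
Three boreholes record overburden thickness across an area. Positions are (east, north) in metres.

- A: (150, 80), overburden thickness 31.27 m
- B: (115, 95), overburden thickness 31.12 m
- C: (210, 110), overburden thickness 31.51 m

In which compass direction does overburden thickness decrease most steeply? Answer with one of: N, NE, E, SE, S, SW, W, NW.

With d = a·x + b·y + c and A as origin, the differences give:
  (-35)·a + 15·b = -0.15
  60·a + 30·b = +0.24
Eliminate b (×30 and ×15, subtract): -1950·a = -8.100 → a = ∂d/∂x = +0.004154
Back-substitute: b = ∂d/∂y = -0.0003077.
Steepest decrease is along −∇f = (-0.004154 E, +0.0003077 N) → west.

W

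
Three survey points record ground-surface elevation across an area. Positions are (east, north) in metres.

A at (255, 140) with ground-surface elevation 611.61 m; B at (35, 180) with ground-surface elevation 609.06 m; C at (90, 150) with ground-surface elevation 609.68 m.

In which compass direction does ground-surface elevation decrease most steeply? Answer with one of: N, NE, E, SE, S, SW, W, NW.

With z = a·x + b·y + c and A as origin, the differences give:
  (-220)·a + 40·b = -2.55
  (-165)·a + 10·b = -1.93
Eliminate b (×10 and ×40, subtract): 4400·a = 51.700 → a = ∂z/∂x = +0.01175
Back-substitute: b = ∂z/∂y = +0.0008750.
Steepest decrease is along −∇f = (-0.01175 E, -0.0008750 N) → west.

W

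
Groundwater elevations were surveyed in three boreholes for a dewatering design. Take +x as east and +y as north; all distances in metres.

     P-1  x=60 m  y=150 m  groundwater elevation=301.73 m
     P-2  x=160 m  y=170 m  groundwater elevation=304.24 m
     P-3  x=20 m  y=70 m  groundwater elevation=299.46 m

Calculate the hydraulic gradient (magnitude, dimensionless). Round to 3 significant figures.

0.0278

With h = a·x + b·y + c and P-1 as origin, the differences give:
  100·a + 20·b = +2.51
  (-40)·a + (-80)·b = -2.27
Eliminate b (×(-80) and ×20, subtract): -7200·a = -155.400 → a = ∂h/∂x = +0.02158
Back-substitute: b = ∂h/∂y = +0.01758.
|∇h| = √(0.02158² + 0.01758²) = 0.02783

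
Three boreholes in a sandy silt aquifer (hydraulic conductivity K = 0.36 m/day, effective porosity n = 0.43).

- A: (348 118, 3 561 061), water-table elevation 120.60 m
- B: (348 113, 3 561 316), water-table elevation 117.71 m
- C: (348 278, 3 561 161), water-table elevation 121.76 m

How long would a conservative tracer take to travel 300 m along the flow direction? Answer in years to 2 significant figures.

55 years

Three-point gradient (reference A): Δ to B = (-5, 255, -2.89), Δ to C = (160, 100, +1.16).
∂h/∂x = +0.01416, ∂h/∂y = -0.01106 (det = -41300).
|∇h| = √(0.01416² + -0.01106²) = 0.01797
Seepage velocity v = K·i/n = 0.36 × 0.01797 / 0.43 = 0.01504 m/day.
t = 300 / 0.01504 = 1.995e+04 days = 54.6 years.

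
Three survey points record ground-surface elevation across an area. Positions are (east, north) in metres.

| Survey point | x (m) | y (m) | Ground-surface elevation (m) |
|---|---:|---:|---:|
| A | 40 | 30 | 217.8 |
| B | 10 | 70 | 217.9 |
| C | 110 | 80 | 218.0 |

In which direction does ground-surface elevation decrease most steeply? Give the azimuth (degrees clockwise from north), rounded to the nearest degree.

193°

Differences from A: to B (Δx, Δy, Δh) = (-30, 40, +0.1); to C = (70, 50, +0.2).
Determinant of the coordinate differences = (-30)·50 − 70·40 = -4300.
∂z/∂x = [(+0.1)·50 − (+0.2)·40] / -4300 = +0.0006977
∂z/∂y = [(-30)·(+0.2) − 70·(+0.1)] / -4300 = +0.003023
Steepest decrease is along −∇f: components (-0.0006977 E, -0.003023 N).
Azimuth = atan2(-0.0006977, -0.003023) = 193.0° ≈ 193°.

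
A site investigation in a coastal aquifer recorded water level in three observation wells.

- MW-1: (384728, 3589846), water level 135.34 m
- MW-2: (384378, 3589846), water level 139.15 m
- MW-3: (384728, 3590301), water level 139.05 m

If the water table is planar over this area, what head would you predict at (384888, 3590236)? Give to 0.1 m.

∂h/∂x = (139.15 − 135.34) / (384378 − 384728) = -0.01089
∂h/∂y = (139.05 − 135.34) / (3590301 − 3589846) = +0.008154
h(384888, 3590236) = 135.34 + (-0.01089)·(160) + (+0.008154)·(390) = 135.34 -1.742 +3.180 = 136.778 m.

136.8 m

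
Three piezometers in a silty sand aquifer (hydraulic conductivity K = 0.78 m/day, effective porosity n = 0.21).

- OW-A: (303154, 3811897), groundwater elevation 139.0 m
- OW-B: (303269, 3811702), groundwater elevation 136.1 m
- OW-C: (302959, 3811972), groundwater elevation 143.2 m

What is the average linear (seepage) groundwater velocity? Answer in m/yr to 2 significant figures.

28 m/yr

Differences from OW-A: to OW-B (Δx, Δy, Δh) = (115, -195, -2.9); to OW-C = (-195, 75, +4.2).
Determinant of the coordinate differences = 115·75 − (-195)·(-195) = -29400.
∂h/∂x = [(-2.9)·75 − (+4.2)·(-195)] / -29400 = -0.02046
∂h/∂y = [115·(+4.2) − (-195)·(-2.9)] / -29400 = +0.002806
|∇h| = √(-0.02046² + 0.002806²) = 0.02065
Seepage velocity v = K·i/n = 0.78 × 0.02065 / 0.21 = 0.0767 m/day = 28.01 m/yr.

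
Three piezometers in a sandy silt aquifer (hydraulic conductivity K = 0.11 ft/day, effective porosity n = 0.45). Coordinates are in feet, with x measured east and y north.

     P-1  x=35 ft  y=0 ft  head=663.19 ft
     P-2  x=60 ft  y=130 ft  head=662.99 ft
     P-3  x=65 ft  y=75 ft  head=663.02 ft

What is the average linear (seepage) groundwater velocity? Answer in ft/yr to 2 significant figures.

0.32 ft/yr

With h = a·x + b·y + c and P-1 as origin, the differences give:
  25·a + 130·b = -0.20
  30·a + 75·b = -0.17
Eliminate b (×75 and ×130, subtract): -2025·a = 7.100 → a = ∂h/∂x = -0.003506
Back-substitute: b = ∂h/∂y = -0.0008642.
|∇h| = √(-0.003506² + -0.0008642²) = 0.003611
Seepage velocity v = K·i/n = 0.11 × 0.003611 / 0.45 = 0.0008827 ft/day = 0.3224 ft/yr.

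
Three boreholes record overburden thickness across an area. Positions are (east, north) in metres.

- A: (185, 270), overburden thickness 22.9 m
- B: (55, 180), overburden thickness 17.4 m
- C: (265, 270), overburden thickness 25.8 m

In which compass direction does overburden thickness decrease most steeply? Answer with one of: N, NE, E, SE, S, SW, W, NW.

With d = a·x + b·y + c and A as origin, the differences give:
  (-130)·a + (-90)·b = -5.5
  80·a + 0·b = +2.9
Eliminate b (×0 and ×(-90), subtract): 7200·a = 261.00 → a = ∂d/∂x = +0.03625
Back-substitute: b = ∂d/∂y = +0.008750.
Steepest decrease is along −∇f = (-0.03625 E, -0.008750 N) → west.

W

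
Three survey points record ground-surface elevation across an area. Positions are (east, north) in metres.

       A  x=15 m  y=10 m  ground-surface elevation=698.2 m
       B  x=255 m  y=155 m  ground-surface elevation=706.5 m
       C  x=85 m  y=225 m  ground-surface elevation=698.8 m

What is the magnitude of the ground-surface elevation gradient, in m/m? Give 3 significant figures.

0.0423 m/m

Differences from A: to B (Δx, Δy, Δh) = (240, 145, +8.3); to C = (70, 215, +0.6).
Solve a·Δx + b·Δy = Δz: det = 240·215 − 70·145 = 41450.
∂z/∂x = [(+8.3)·215 − (+0.6)·145] / 41450 = +0.04095
∂z/∂y = [240·(+0.6) − 70·(+8.3)] / 41450 = -0.01054
|∇f| = √(0.04095² + -0.01054²) = 0.04228 m/m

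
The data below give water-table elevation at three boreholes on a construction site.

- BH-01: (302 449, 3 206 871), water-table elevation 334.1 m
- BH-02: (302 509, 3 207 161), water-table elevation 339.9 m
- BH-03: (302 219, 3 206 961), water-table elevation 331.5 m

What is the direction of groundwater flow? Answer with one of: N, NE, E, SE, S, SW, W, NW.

Three-point gradient (reference BH-01): Δ to BH-02 = (60, 290, +5.8), Δ to BH-03 = (-230, 90, -2.6).
∂h/∂x = +0.01770, ∂h/∂y = +0.01634 (det = 72100).
Flow = −∇h = (-0.01770 east, -0.01634 north), which points southwest.

SW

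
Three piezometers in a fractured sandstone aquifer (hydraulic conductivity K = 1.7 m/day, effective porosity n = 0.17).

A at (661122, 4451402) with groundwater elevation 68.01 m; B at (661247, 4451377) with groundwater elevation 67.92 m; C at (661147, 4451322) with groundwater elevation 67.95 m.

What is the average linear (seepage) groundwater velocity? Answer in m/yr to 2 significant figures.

3.0 m/yr

Taking A as reference: B−A = (125, -25, -0.09); C−A = (25, -80, -0.06).
Determinant of the coordinate differences = 125·(-80) − 25·(-25) = -9375.
∂h/∂x = [(-0.09)·(-80) − (-0.06)·(-25)] / -9375 = -0.0006080
∂h/∂y = [125·(-0.06) − 25·(-0.09)] / -9375 = +0.0005600
|∇h| = √(-0.0006080² + 0.0005600²) = 0.0008266
Seepage velocity v = K·i/n = 1.7 × 0.0008266 / 0.17 = 0.008266 m/day = 3.019 m/yr.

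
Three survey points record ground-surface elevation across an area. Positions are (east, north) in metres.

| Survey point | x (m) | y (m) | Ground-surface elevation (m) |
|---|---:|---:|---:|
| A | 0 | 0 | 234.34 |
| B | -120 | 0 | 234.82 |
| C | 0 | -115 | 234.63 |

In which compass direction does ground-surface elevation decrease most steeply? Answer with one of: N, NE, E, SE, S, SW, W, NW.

NE

∂z/∂x = (234.82 − 234.34) / (-120 − 0) = -0.004000
∂z/∂y = (234.63 − 234.34) / (-115 − 0) = -0.002522
Steepest decrease is along −∇f = (+0.004000 E, +0.002522 N) → northeast.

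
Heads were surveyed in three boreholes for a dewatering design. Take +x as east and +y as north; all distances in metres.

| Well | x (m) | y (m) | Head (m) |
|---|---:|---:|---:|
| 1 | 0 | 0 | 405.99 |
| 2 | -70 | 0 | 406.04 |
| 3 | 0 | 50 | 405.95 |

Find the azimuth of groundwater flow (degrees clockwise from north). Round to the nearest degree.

∂h/∂x = (406.04 − 405.99) / (-70 − 0) = -0.0007143
∂h/∂y = (405.95 − 405.99) / (50 − 0) = -0.0008000
Flow direction (−∇h) has components (+0.0007143 E, +0.0008000 N).
Azimuth = atan2(E, N) = atan2(+0.0007143, +0.0008000) = 41.8° ≈ 042°.

042°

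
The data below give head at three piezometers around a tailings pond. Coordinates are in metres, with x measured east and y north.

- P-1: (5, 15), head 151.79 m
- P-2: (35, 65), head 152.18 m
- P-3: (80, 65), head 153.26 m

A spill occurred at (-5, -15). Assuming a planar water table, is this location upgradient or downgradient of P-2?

Taking P-1 as reference: P-2−P-1 = (30, 50, +0.39); P-3−P-1 = (75, 50, +1.47).
Solve a·Δx + b·Δy = Δh: det = 30·50 − 75·50 = -2250.
∂h/∂x = [(+0.39)·50 − (+1.47)·50] / -2250 = +0.02400
∂h/∂y = [30·(+1.47) − 75·(+0.39)] / -2250 = -0.006600
Head at (-5, -15) = 151.79 + (+0.02400)·(-10) + (-0.006600)·(-30) = 151.75 m.
That is lower than the 152.18 m at P-2, so the point is downgradient.

downgradient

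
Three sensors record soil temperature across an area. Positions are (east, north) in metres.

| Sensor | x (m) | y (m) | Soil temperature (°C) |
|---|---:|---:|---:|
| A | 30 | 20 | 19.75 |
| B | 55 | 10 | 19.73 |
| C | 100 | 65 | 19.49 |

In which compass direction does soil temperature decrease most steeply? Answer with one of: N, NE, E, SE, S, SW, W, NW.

NE

Taking A as reference: B−A = (25, -10, -0.02); C−A = (70, 45, -0.26).
Determinant of the coordinate differences = 25·45 − 70·(-10) = 1825.
∂T/∂x = [(-0.02)·45 − (-0.26)·(-10)] / 1825 = -0.001918
∂T/∂y = [25·(-0.26) − 70·(-0.02)] / 1825 = -0.002795
Steepest decrease is along −∇f = (+0.001918 E, +0.002795 N) → northeast.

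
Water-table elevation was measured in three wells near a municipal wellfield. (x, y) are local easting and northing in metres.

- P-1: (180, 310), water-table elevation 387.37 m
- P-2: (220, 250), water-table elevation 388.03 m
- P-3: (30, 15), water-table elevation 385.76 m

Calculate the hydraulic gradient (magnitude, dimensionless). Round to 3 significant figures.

0.0141

Taking P-1 as reference: P-2−P-1 = (40, -60, +0.66); P-3−P-1 = (-150, -295, -1.61).
Solve a·Δx + b·Δy = Δh: det = 40·(-295) − (-150)·(-60) = -20800.
∂h/∂x = [(+0.66)·(-295) − (-1.61)·(-60)] / -20800 = +0.01400
∂h/∂y = [40·(-1.61) − (-150)·(+0.66)] / -20800 = -0.001663
|∇h| = √(0.01400² + -0.001663²) = 0.0141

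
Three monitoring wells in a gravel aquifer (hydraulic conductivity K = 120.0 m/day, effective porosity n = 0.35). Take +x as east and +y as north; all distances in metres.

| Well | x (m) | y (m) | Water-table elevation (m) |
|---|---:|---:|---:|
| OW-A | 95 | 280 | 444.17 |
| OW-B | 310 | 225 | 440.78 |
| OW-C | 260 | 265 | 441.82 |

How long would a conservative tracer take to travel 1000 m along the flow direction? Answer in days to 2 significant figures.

With h = a·x + b·y + c and OW-A as origin, the differences give:
  215·a + (-55)·b = -3.39
  165·a + (-15)·b = -2.35
Eliminate b (×(-15) and ×(-55), subtract): 5850·a = -78.400 → a = ∂h/∂x = -0.01340
Back-substitute: b = ∂h/∂y = +0.009248.
|∇h| = √(-0.01340² + 0.009248²) = 0.01628
Seepage velocity v = K·i/n = 120.0 × 0.01628 / 0.35 = 5.582 m/day.
t = 1000 / 5.582 = 179.1 days.

180 days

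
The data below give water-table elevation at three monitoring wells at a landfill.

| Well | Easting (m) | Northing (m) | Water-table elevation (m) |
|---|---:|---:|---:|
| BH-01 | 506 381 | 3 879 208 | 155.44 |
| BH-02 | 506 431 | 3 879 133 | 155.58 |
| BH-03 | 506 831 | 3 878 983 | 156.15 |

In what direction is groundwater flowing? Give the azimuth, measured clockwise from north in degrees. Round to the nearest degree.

Three-point gradient (reference BH-01): Δ to BH-02 = (50, -75, +0.14), Δ to BH-03 = (450, -225, +0.71).
∂h/∂x = +0.0009667, ∂h/∂y = -0.001222 (det = 22500).
Flow direction (−∇h) has components (-0.0009667 E, +0.001222 N).
Azimuth = atan2(E, N) = atan2(-0.0009667, +0.001222) = 321.7° ≈ 322°.

322°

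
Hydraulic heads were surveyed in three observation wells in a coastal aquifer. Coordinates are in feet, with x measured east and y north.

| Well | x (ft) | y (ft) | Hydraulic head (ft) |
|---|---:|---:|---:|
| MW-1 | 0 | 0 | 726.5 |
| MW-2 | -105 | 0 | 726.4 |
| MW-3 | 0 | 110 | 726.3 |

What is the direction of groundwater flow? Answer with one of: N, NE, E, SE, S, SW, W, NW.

NW

∂h/∂x = (726.4 − 726.5) / (-105 − 0) = +0.0009524
∂h/∂y = (726.3 − 726.5) / (110 − 0) = -0.001818
Flow = −∇h = (-0.0009524 east, +0.001818 north), which points northwest.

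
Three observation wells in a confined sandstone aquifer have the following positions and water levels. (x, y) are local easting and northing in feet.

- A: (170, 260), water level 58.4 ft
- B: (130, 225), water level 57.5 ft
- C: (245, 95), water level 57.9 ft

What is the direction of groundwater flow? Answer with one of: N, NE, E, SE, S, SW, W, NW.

SW

With h = a·x + b·y + c and A as origin, the differences give:
  (-40)·a + (-35)·b = -0.9
  75·a + (-165)·b = -0.5
Eliminate b (×(-165) and ×(-35), subtract): 9225·a = 131.00 → a = ∂h/∂x = +0.01420
Back-substitute: b = ∂h/∂y = +0.009485.
Flow = −∇h = (-0.01420 east, -0.009485 north), which points southwest.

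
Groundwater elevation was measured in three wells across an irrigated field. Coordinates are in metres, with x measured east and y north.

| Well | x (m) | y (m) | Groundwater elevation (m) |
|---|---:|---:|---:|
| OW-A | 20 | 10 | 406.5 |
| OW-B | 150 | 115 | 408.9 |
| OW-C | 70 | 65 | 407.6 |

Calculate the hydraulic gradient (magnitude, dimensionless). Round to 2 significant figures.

0.015

Taking OW-A as reference: OW-B−OW-A = (130, 105, +2.4); OW-C−OW-A = (50, 55, +1.1).
Determinant of the coordinate differences = 130·55 − 50·105 = 1900.
∂h/∂x = [(+2.4)·55 − (+1.1)·105] / 1900 = +0.008684
∂h/∂y = [130·(+1.1) − 50·(+2.4)] / 1900 = +0.01211
|∇h| = √(0.008684² + 0.01211²) = 0.0149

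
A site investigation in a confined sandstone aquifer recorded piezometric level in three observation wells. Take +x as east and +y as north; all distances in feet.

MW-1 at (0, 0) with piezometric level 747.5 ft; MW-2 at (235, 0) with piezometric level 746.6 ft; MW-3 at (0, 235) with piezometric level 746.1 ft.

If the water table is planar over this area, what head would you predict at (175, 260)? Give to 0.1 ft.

745.3 ft

∂h/∂x = (746.6 − 747.5) / (235 − 0) = -0.003830
∂h/∂y = (746.1 − 747.5) / (235 − 0) = -0.005957
h(175, 260) = 747.5 + (-0.003830)·(175) + (-0.005957)·(260) = 747.5 -0.670 -1.549 = 745.281 ft.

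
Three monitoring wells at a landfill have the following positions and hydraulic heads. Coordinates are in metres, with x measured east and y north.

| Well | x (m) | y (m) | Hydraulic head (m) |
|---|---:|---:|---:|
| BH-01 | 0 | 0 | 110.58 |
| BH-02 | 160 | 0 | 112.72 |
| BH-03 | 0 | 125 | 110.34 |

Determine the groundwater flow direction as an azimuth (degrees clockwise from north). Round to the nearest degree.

278°

∂h/∂x = (112.72 − 110.58) / (160 − 0) = +0.01338
∂h/∂y = (110.34 − 110.58) / (125 − 0) = -0.001920
Flow direction (−∇h) has components (-0.01338 E, +0.001920 N).
Azimuth = atan2(E, N) = atan2(-0.01338, +0.001920) = 278.2° ≈ 278°.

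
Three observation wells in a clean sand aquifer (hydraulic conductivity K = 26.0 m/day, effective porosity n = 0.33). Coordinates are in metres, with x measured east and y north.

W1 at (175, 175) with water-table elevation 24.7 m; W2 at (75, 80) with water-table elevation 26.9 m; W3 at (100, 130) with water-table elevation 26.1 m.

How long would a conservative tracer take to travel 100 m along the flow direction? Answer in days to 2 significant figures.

79 days

Taking W1 as reference: W2−W1 = (-100, -95, +2.2); W3−W1 = (-75, -45, +1.4).
Determinant of the coordinate differences = (-100)·(-45) − (-75)·(-95) = -2625.
∂h/∂x = [(+2.2)·(-45) − (+1.4)·(-95)] / -2625 = -0.01295
∂h/∂y = [(-100)·(+1.4) − (-75)·(+2.2)] / -2625 = -0.009524
|∇h| = √(-0.01295² + -0.009524²) = 0.01608
Seepage velocity v = K·i/n = 26.0 × 0.01608 / 0.33 = 1.267 m/day.
t = 100 / 1.267 = 78.93 days.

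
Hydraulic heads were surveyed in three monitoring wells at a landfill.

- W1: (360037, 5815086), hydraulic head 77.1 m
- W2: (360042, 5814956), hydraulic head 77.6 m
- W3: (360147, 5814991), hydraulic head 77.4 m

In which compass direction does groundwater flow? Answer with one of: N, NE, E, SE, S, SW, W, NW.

N

With h = a·x + b·y + c and W1 as origin, the differences give:
  5·a + (-130)·b = +0.5
  110·a + (-95)·b = +0.3
Eliminate b (×(-95) and ×(-130), subtract): 13825·a = -8.50 → a = ∂h/∂x = -0.0006148
Back-substitute: b = ∂h/∂y = -0.003870.
Flow = −∇h = (+0.0006148 east, +0.003870 north), which points north.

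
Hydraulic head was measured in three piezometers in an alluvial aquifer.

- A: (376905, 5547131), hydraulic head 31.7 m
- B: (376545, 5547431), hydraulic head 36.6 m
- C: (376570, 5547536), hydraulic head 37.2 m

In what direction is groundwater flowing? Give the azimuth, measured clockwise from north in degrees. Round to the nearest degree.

135°

With h = a·x + b·y + c and A as origin, the differences give:
  (-360)·a + 300·b = +4.9
  (-335)·a + 405·b = +5.5
Eliminate b (×405 and ×300, subtract): -45300·a = 334.50 → a = ∂h/∂x = -0.007384
Back-substitute: b = ∂h/∂y = +0.007472.
Flow direction (−∇h) has components (+0.007384 E, -0.007472 N).
Azimuth = atan2(E, N) = atan2(+0.007384, -0.007472) = 135.3° ≈ 135°.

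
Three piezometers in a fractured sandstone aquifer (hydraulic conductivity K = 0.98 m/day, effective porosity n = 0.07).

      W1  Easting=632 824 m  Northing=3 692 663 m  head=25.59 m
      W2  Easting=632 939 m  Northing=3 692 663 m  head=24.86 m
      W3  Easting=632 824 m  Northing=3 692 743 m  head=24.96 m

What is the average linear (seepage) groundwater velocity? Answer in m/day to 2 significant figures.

0.14 m/day

∂h/∂x = (24.86 − 25.59) / (632939 − 632824) = -0.006348
∂h/∂y = (24.96 − 25.59) / (3692743 − 3692663) = -0.007875
|∇h| = √(-0.006348² + -0.007875²) = 0.01011
Seepage velocity v = K·i/n = 0.98 × 0.01011 / 0.07 = 0.1415 m/day.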